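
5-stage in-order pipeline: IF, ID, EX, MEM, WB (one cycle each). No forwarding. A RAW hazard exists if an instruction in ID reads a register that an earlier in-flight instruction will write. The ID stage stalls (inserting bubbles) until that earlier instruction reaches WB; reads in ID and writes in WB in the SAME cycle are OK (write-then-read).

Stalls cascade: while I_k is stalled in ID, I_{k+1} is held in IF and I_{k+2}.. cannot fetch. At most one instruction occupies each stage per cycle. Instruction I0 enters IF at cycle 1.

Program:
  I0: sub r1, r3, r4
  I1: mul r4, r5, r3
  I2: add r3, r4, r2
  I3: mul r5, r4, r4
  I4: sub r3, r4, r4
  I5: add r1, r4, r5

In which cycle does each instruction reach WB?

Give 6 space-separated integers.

I0 sub r1 <- r3,r4: IF@1 ID@2 stall=0 (-) EX@3 MEM@4 WB@5
I1 mul r4 <- r5,r3: IF@2 ID@3 stall=0 (-) EX@4 MEM@5 WB@6
I2 add r3 <- r4,r2: IF@3 ID@4 stall=2 (RAW on I1.r4 (WB@6)) EX@7 MEM@8 WB@9
I3 mul r5 <- r4,r4: IF@4 ID@7 stall=0 (-) EX@8 MEM@9 WB@10
I4 sub r3 <- r4,r4: IF@7 ID@8 stall=0 (-) EX@9 MEM@10 WB@11
I5 add r1 <- r4,r5: IF@8 ID@9 stall=1 (RAW on I3.r5 (WB@10)) EX@11 MEM@12 WB@13

Answer: 5 6 9 10 11 13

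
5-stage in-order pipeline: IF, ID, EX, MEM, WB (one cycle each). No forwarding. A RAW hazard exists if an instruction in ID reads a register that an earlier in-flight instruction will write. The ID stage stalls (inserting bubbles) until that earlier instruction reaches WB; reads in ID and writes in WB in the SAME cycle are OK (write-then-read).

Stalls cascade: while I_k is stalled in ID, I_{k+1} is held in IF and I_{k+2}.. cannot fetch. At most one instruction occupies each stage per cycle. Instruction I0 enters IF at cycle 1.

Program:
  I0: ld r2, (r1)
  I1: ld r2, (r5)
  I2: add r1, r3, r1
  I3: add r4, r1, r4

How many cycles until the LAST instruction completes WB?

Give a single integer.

Answer: 10

Derivation:
I0 ld r2 <- r1: IF@1 ID@2 stall=0 (-) EX@3 MEM@4 WB@5
I1 ld r2 <- r5: IF@2 ID@3 stall=0 (-) EX@4 MEM@5 WB@6
I2 add r1 <- r3,r1: IF@3 ID@4 stall=0 (-) EX@5 MEM@6 WB@7
I3 add r4 <- r1,r4: IF@4 ID@5 stall=2 (RAW on I2.r1 (WB@7)) EX@8 MEM@9 WB@10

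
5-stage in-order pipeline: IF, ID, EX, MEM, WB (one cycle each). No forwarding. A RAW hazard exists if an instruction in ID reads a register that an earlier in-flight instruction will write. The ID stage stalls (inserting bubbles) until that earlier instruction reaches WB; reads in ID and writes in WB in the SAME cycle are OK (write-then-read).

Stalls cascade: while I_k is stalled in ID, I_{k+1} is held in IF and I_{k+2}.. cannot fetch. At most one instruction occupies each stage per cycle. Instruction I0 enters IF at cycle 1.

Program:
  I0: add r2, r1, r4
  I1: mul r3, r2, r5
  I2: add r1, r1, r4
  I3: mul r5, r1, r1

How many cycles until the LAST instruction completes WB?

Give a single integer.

I0 add r2 <- r1,r4: IF@1 ID@2 stall=0 (-) EX@3 MEM@4 WB@5
I1 mul r3 <- r2,r5: IF@2 ID@3 stall=2 (RAW on I0.r2 (WB@5)) EX@6 MEM@7 WB@8
I2 add r1 <- r1,r4: IF@3 ID@6 stall=0 (-) EX@7 MEM@8 WB@9
I3 mul r5 <- r1,r1: IF@6 ID@7 stall=2 (RAW on I2.r1 (WB@9)) EX@10 MEM@11 WB@12

Answer: 12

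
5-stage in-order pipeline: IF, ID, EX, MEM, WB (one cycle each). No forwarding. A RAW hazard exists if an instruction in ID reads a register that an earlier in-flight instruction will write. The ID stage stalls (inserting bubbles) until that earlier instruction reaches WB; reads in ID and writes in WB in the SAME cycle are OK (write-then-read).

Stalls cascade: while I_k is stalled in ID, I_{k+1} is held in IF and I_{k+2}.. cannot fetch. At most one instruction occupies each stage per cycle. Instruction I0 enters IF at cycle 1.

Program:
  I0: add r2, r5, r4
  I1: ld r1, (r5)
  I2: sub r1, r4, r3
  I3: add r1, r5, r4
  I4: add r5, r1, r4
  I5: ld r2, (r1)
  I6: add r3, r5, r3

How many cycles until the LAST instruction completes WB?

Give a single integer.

Answer: 14

Derivation:
I0 add r2 <- r5,r4: IF@1 ID@2 stall=0 (-) EX@3 MEM@4 WB@5
I1 ld r1 <- r5: IF@2 ID@3 stall=0 (-) EX@4 MEM@5 WB@6
I2 sub r1 <- r4,r3: IF@3 ID@4 stall=0 (-) EX@5 MEM@6 WB@7
I3 add r1 <- r5,r4: IF@4 ID@5 stall=0 (-) EX@6 MEM@7 WB@8
I4 add r5 <- r1,r4: IF@5 ID@6 stall=2 (RAW on I3.r1 (WB@8)) EX@9 MEM@10 WB@11
I5 ld r2 <- r1: IF@6 ID@9 stall=0 (-) EX@10 MEM@11 WB@12
I6 add r3 <- r5,r3: IF@9 ID@10 stall=1 (RAW on I4.r5 (WB@11)) EX@12 MEM@13 WB@14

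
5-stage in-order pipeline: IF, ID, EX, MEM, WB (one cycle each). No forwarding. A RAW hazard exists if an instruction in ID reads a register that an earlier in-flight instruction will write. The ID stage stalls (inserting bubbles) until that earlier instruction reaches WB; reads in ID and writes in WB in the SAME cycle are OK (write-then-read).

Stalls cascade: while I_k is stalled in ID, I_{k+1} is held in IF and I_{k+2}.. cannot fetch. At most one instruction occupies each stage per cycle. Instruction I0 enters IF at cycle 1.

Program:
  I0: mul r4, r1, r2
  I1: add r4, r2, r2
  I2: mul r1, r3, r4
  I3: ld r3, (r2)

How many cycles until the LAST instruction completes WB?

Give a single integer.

Answer: 10

Derivation:
I0 mul r4 <- r1,r2: IF@1 ID@2 stall=0 (-) EX@3 MEM@4 WB@5
I1 add r4 <- r2,r2: IF@2 ID@3 stall=0 (-) EX@4 MEM@5 WB@6
I2 mul r1 <- r3,r4: IF@3 ID@4 stall=2 (RAW on I1.r4 (WB@6)) EX@7 MEM@8 WB@9
I3 ld r3 <- r2: IF@4 ID@7 stall=0 (-) EX@8 MEM@9 WB@10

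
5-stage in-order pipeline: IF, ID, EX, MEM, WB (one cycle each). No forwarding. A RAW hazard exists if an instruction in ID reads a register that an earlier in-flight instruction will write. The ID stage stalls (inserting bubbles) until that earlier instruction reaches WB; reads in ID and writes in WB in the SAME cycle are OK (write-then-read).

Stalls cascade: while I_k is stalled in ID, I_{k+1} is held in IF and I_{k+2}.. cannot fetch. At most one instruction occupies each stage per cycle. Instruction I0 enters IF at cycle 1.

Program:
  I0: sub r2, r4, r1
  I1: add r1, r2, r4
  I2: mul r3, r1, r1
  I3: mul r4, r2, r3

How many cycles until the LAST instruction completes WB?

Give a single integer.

Answer: 14

Derivation:
I0 sub r2 <- r4,r1: IF@1 ID@2 stall=0 (-) EX@3 MEM@4 WB@5
I1 add r1 <- r2,r4: IF@2 ID@3 stall=2 (RAW on I0.r2 (WB@5)) EX@6 MEM@7 WB@8
I2 mul r3 <- r1,r1: IF@3 ID@6 stall=2 (RAW on I1.r1 (WB@8)) EX@9 MEM@10 WB@11
I3 mul r4 <- r2,r3: IF@6 ID@9 stall=2 (RAW on I2.r3 (WB@11)) EX@12 MEM@13 WB@14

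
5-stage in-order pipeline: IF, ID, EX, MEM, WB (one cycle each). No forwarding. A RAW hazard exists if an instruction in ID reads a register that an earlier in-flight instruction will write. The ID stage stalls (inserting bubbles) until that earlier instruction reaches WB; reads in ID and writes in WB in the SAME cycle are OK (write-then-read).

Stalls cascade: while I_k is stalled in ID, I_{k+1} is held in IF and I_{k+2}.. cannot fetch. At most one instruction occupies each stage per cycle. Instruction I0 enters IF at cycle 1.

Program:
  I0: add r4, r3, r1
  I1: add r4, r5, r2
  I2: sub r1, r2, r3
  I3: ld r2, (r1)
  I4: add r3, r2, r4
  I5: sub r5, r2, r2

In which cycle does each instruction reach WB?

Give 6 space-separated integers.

Answer: 5 6 7 10 13 14

Derivation:
I0 add r4 <- r3,r1: IF@1 ID@2 stall=0 (-) EX@3 MEM@4 WB@5
I1 add r4 <- r5,r2: IF@2 ID@3 stall=0 (-) EX@4 MEM@5 WB@6
I2 sub r1 <- r2,r3: IF@3 ID@4 stall=0 (-) EX@5 MEM@6 WB@7
I3 ld r2 <- r1: IF@4 ID@5 stall=2 (RAW on I2.r1 (WB@7)) EX@8 MEM@9 WB@10
I4 add r3 <- r2,r4: IF@5 ID@8 stall=2 (RAW on I3.r2 (WB@10)) EX@11 MEM@12 WB@13
I5 sub r5 <- r2,r2: IF@8 ID@11 stall=0 (-) EX@12 MEM@13 WB@14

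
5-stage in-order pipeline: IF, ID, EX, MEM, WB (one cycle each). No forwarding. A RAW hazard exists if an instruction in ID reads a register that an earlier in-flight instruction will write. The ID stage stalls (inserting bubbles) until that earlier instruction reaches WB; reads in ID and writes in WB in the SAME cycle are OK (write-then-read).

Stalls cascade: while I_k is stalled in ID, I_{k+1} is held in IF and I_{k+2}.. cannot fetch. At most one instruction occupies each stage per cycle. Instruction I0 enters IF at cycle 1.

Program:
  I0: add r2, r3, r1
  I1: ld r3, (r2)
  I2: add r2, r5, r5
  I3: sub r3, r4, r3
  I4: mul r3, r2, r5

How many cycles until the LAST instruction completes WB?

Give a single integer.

Answer: 12

Derivation:
I0 add r2 <- r3,r1: IF@1 ID@2 stall=0 (-) EX@3 MEM@4 WB@5
I1 ld r3 <- r2: IF@2 ID@3 stall=2 (RAW on I0.r2 (WB@5)) EX@6 MEM@7 WB@8
I2 add r2 <- r5,r5: IF@3 ID@6 stall=0 (-) EX@7 MEM@8 WB@9
I3 sub r3 <- r4,r3: IF@6 ID@7 stall=1 (RAW on I1.r3 (WB@8)) EX@9 MEM@10 WB@11
I4 mul r3 <- r2,r5: IF@7 ID@9 stall=0 (-) EX@10 MEM@11 WB@12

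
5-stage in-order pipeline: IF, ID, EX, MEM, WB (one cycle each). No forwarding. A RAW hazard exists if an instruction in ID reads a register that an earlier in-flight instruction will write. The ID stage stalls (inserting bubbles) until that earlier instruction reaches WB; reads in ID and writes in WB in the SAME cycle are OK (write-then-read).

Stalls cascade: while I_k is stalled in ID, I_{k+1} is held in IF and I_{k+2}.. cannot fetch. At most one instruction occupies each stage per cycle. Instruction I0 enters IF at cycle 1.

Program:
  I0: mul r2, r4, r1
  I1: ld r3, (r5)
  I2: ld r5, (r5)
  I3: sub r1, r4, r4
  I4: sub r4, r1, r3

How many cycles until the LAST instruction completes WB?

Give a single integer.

Answer: 11

Derivation:
I0 mul r2 <- r4,r1: IF@1 ID@2 stall=0 (-) EX@3 MEM@4 WB@5
I1 ld r3 <- r5: IF@2 ID@3 stall=0 (-) EX@4 MEM@5 WB@6
I2 ld r5 <- r5: IF@3 ID@4 stall=0 (-) EX@5 MEM@6 WB@7
I3 sub r1 <- r4,r4: IF@4 ID@5 stall=0 (-) EX@6 MEM@7 WB@8
I4 sub r4 <- r1,r3: IF@5 ID@6 stall=2 (RAW on I3.r1 (WB@8)) EX@9 MEM@10 WB@11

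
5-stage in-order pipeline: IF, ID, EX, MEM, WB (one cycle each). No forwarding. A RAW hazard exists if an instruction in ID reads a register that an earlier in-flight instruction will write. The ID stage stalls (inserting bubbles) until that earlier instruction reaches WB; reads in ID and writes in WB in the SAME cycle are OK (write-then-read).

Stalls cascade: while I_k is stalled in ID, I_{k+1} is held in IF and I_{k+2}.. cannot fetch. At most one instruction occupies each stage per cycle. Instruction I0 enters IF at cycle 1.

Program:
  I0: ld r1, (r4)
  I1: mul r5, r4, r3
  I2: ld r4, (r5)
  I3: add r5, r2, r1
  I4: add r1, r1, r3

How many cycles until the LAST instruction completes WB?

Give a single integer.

I0 ld r1 <- r4: IF@1 ID@2 stall=0 (-) EX@3 MEM@4 WB@5
I1 mul r5 <- r4,r3: IF@2 ID@3 stall=0 (-) EX@4 MEM@5 WB@6
I2 ld r4 <- r5: IF@3 ID@4 stall=2 (RAW on I1.r5 (WB@6)) EX@7 MEM@8 WB@9
I3 add r5 <- r2,r1: IF@4 ID@7 stall=0 (-) EX@8 MEM@9 WB@10
I4 add r1 <- r1,r3: IF@7 ID@8 stall=0 (-) EX@9 MEM@10 WB@11

Answer: 11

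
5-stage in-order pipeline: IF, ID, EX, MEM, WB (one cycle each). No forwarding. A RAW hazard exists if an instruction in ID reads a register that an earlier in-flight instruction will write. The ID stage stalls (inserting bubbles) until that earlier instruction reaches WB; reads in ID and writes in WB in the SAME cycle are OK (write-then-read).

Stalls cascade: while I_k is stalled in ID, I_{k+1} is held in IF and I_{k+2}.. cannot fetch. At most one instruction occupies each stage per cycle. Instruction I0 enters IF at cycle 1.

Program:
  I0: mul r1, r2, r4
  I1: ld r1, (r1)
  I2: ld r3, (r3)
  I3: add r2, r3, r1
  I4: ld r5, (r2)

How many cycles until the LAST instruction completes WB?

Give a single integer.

Answer: 15

Derivation:
I0 mul r1 <- r2,r4: IF@1 ID@2 stall=0 (-) EX@3 MEM@4 WB@5
I1 ld r1 <- r1: IF@2 ID@3 stall=2 (RAW on I0.r1 (WB@5)) EX@6 MEM@7 WB@8
I2 ld r3 <- r3: IF@3 ID@6 stall=0 (-) EX@7 MEM@8 WB@9
I3 add r2 <- r3,r1: IF@6 ID@7 stall=2 (RAW on I2.r3 (WB@9)) EX@10 MEM@11 WB@12
I4 ld r5 <- r2: IF@7 ID@10 stall=2 (RAW on I3.r2 (WB@12)) EX@13 MEM@14 WB@15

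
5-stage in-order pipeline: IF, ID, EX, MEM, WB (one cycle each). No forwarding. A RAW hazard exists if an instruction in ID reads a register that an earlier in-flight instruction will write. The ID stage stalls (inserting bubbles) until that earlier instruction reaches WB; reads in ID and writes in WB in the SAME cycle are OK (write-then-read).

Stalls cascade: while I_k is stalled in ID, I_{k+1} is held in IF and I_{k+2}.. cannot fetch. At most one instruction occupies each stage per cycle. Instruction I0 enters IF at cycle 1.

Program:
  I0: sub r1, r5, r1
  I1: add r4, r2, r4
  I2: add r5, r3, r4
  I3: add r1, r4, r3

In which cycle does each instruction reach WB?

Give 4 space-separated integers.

I0 sub r1 <- r5,r1: IF@1 ID@2 stall=0 (-) EX@3 MEM@4 WB@5
I1 add r4 <- r2,r4: IF@2 ID@3 stall=0 (-) EX@4 MEM@5 WB@6
I2 add r5 <- r3,r4: IF@3 ID@4 stall=2 (RAW on I1.r4 (WB@6)) EX@7 MEM@8 WB@9
I3 add r1 <- r4,r3: IF@4 ID@7 stall=0 (-) EX@8 MEM@9 WB@10

Answer: 5 6 9 10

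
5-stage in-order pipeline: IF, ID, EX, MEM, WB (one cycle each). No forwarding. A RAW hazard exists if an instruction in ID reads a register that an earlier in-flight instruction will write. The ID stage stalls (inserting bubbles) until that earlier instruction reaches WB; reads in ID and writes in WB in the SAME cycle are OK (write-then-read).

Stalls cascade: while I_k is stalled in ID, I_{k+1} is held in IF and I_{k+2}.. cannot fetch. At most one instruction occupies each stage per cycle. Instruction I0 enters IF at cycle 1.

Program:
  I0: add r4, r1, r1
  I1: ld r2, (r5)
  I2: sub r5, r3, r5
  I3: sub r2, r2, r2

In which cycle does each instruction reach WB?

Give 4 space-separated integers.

Answer: 5 6 7 9

Derivation:
I0 add r4 <- r1,r1: IF@1 ID@2 stall=0 (-) EX@3 MEM@4 WB@5
I1 ld r2 <- r5: IF@2 ID@3 stall=0 (-) EX@4 MEM@5 WB@6
I2 sub r5 <- r3,r5: IF@3 ID@4 stall=0 (-) EX@5 MEM@6 WB@7
I3 sub r2 <- r2,r2: IF@4 ID@5 stall=1 (RAW on I1.r2 (WB@6)) EX@7 MEM@8 WB@9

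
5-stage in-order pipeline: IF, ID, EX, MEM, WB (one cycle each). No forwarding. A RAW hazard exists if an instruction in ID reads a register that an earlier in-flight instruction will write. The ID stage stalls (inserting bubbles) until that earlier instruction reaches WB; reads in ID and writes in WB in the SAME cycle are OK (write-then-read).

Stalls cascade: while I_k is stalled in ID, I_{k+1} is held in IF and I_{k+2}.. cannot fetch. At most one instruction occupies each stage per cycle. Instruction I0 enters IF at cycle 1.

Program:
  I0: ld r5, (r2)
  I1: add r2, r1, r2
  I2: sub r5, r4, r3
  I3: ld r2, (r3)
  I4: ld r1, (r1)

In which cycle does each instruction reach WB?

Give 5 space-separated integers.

I0 ld r5 <- r2: IF@1 ID@2 stall=0 (-) EX@3 MEM@4 WB@5
I1 add r2 <- r1,r2: IF@2 ID@3 stall=0 (-) EX@4 MEM@5 WB@6
I2 sub r5 <- r4,r3: IF@3 ID@4 stall=0 (-) EX@5 MEM@6 WB@7
I3 ld r2 <- r3: IF@4 ID@5 stall=0 (-) EX@6 MEM@7 WB@8
I4 ld r1 <- r1: IF@5 ID@6 stall=0 (-) EX@7 MEM@8 WB@9

Answer: 5 6 7 8 9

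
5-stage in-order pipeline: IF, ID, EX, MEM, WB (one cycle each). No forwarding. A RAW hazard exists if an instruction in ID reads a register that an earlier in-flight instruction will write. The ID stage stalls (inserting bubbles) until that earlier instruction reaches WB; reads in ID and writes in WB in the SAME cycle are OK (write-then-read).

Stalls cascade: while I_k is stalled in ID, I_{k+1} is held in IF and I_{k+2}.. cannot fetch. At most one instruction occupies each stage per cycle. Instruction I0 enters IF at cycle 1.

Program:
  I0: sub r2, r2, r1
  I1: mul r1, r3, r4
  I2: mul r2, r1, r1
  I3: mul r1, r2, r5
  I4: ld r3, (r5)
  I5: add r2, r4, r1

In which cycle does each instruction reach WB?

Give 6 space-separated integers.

Answer: 5 6 9 12 13 15

Derivation:
I0 sub r2 <- r2,r1: IF@1 ID@2 stall=0 (-) EX@3 MEM@4 WB@5
I1 mul r1 <- r3,r4: IF@2 ID@3 stall=0 (-) EX@4 MEM@5 WB@6
I2 mul r2 <- r1,r1: IF@3 ID@4 stall=2 (RAW on I1.r1 (WB@6)) EX@7 MEM@8 WB@9
I3 mul r1 <- r2,r5: IF@4 ID@7 stall=2 (RAW on I2.r2 (WB@9)) EX@10 MEM@11 WB@12
I4 ld r3 <- r5: IF@7 ID@10 stall=0 (-) EX@11 MEM@12 WB@13
I5 add r2 <- r4,r1: IF@10 ID@11 stall=1 (RAW on I3.r1 (WB@12)) EX@13 MEM@14 WB@15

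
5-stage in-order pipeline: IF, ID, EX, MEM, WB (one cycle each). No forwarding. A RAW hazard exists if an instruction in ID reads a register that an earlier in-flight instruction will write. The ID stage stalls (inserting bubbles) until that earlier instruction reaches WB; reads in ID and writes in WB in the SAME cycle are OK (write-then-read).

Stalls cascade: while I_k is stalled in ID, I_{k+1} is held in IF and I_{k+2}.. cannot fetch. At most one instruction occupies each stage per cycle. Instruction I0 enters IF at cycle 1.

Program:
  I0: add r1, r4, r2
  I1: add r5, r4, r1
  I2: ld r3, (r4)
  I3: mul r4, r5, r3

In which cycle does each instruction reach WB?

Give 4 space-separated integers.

Answer: 5 8 9 12

Derivation:
I0 add r1 <- r4,r2: IF@1 ID@2 stall=0 (-) EX@3 MEM@4 WB@5
I1 add r5 <- r4,r1: IF@2 ID@3 stall=2 (RAW on I0.r1 (WB@5)) EX@6 MEM@7 WB@8
I2 ld r3 <- r4: IF@3 ID@6 stall=0 (-) EX@7 MEM@8 WB@9
I3 mul r4 <- r5,r3: IF@6 ID@7 stall=2 (RAW on I2.r3 (WB@9)) EX@10 MEM@11 WB@12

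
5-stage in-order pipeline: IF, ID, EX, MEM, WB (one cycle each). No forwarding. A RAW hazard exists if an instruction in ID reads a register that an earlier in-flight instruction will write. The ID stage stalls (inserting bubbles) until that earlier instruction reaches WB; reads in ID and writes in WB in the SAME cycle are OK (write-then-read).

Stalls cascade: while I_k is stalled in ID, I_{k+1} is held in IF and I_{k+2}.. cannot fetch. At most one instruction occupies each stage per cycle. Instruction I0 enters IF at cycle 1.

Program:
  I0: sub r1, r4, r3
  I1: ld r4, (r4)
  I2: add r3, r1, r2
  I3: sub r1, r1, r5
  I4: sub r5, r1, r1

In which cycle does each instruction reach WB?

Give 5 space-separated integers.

Answer: 5 6 8 9 12

Derivation:
I0 sub r1 <- r4,r3: IF@1 ID@2 stall=0 (-) EX@3 MEM@4 WB@5
I1 ld r4 <- r4: IF@2 ID@3 stall=0 (-) EX@4 MEM@5 WB@6
I2 add r3 <- r1,r2: IF@3 ID@4 stall=1 (RAW on I0.r1 (WB@5)) EX@6 MEM@7 WB@8
I3 sub r1 <- r1,r5: IF@4 ID@6 stall=0 (-) EX@7 MEM@8 WB@9
I4 sub r5 <- r1,r1: IF@6 ID@7 stall=2 (RAW on I3.r1 (WB@9)) EX@10 MEM@11 WB@12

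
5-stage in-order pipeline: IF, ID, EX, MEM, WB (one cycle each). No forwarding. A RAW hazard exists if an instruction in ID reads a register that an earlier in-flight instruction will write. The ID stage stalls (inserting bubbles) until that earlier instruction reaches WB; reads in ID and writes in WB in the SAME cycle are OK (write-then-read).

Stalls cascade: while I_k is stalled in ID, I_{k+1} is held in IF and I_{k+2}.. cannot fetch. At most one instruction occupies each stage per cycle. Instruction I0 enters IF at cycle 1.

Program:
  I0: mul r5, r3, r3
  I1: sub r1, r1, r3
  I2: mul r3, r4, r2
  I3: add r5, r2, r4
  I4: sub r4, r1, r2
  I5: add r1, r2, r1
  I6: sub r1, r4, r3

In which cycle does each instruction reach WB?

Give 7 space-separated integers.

I0 mul r5 <- r3,r3: IF@1 ID@2 stall=0 (-) EX@3 MEM@4 WB@5
I1 sub r1 <- r1,r3: IF@2 ID@3 stall=0 (-) EX@4 MEM@5 WB@6
I2 mul r3 <- r4,r2: IF@3 ID@4 stall=0 (-) EX@5 MEM@6 WB@7
I3 add r5 <- r2,r4: IF@4 ID@5 stall=0 (-) EX@6 MEM@7 WB@8
I4 sub r4 <- r1,r2: IF@5 ID@6 stall=0 (-) EX@7 MEM@8 WB@9
I5 add r1 <- r2,r1: IF@6 ID@7 stall=0 (-) EX@8 MEM@9 WB@10
I6 sub r1 <- r4,r3: IF@7 ID@8 stall=1 (RAW on I4.r4 (WB@9)) EX@10 MEM@11 WB@12

Answer: 5 6 7 8 9 10 12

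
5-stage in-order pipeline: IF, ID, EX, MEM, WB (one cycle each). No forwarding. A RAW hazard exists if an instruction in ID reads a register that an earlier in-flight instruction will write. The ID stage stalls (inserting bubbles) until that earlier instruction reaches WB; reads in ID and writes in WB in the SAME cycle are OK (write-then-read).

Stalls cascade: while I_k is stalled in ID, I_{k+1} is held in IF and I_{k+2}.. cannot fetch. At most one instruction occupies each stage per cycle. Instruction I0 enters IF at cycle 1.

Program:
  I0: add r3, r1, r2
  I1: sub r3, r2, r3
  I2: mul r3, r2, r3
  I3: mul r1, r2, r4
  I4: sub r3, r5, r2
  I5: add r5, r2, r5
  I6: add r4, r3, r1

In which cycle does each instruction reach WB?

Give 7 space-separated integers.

I0 add r3 <- r1,r2: IF@1 ID@2 stall=0 (-) EX@3 MEM@4 WB@5
I1 sub r3 <- r2,r3: IF@2 ID@3 stall=2 (RAW on I0.r3 (WB@5)) EX@6 MEM@7 WB@8
I2 mul r3 <- r2,r3: IF@3 ID@6 stall=2 (RAW on I1.r3 (WB@8)) EX@9 MEM@10 WB@11
I3 mul r1 <- r2,r4: IF@6 ID@9 stall=0 (-) EX@10 MEM@11 WB@12
I4 sub r3 <- r5,r2: IF@9 ID@10 stall=0 (-) EX@11 MEM@12 WB@13
I5 add r5 <- r2,r5: IF@10 ID@11 stall=0 (-) EX@12 MEM@13 WB@14
I6 add r4 <- r3,r1: IF@11 ID@12 stall=1 (RAW on I4.r3 (WB@13)) EX@14 MEM@15 WB@16

Answer: 5 8 11 12 13 14 16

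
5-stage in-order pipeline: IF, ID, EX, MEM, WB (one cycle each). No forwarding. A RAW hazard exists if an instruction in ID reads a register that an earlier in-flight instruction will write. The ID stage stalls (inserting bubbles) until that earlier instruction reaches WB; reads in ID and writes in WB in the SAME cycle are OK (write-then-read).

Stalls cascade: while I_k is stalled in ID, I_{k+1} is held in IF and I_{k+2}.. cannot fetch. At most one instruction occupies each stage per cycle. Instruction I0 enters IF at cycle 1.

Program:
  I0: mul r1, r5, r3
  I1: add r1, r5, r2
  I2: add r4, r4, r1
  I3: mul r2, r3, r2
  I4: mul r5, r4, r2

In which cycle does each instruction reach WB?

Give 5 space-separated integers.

Answer: 5 6 9 10 13

Derivation:
I0 mul r1 <- r5,r3: IF@1 ID@2 stall=0 (-) EX@3 MEM@4 WB@5
I1 add r1 <- r5,r2: IF@2 ID@3 stall=0 (-) EX@4 MEM@5 WB@6
I2 add r4 <- r4,r1: IF@3 ID@4 stall=2 (RAW on I1.r1 (WB@6)) EX@7 MEM@8 WB@9
I3 mul r2 <- r3,r2: IF@4 ID@7 stall=0 (-) EX@8 MEM@9 WB@10
I4 mul r5 <- r4,r2: IF@7 ID@8 stall=2 (RAW on I3.r2 (WB@10)) EX@11 MEM@12 WB@13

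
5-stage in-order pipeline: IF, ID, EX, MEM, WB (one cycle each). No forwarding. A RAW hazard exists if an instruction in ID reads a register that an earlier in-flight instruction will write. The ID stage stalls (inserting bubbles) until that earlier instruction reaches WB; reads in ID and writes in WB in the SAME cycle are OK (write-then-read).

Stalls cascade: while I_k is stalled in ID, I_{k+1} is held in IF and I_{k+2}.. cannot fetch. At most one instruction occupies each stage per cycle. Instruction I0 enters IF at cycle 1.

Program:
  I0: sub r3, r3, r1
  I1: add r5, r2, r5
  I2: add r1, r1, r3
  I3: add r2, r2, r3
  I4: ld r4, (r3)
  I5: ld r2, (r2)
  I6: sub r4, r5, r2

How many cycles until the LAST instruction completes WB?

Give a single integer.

I0 sub r3 <- r3,r1: IF@1 ID@2 stall=0 (-) EX@3 MEM@4 WB@5
I1 add r5 <- r2,r5: IF@2 ID@3 stall=0 (-) EX@4 MEM@5 WB@6
I2 add r1 <- r1,r3: IF@3 ID@4 stall=1 (RAW on I0.r3 (WB@5)) EX@6 MEM@7 WB@8
I3 add r2 <- r2,r3: IF@4 ID@6 stall=0 (-) EX@7 MEM@8 WB@9
I4 ld r4 <- r3: IF@6 ID@7 stall=0 (-) EX@8 MEM@9 WB@10
I5 ld r2 <- r2: IF@7 ID@8 stall=1 (RAW on I3.r2 (WB@9)) EX@10 MEM@11 WB@12
I6 sub r4 <- r5,r2: IF@8 ID@10 stall=2 (RAW on I5.r2 (WB@12)) EX@13 MEM@14 WB@15

Answer: 15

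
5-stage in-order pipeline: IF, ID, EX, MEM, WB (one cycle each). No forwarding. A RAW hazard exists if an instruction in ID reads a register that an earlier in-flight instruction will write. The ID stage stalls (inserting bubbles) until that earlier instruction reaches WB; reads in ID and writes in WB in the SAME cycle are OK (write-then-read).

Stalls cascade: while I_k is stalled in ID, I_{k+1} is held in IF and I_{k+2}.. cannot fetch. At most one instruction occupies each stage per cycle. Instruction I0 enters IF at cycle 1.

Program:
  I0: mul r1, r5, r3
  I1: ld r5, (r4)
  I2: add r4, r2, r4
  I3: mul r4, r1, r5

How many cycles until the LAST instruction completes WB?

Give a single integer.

Answer: 9

Derivation:
I0 mul r1 <- r5,r3: IF@1 ID@2 stall=0 (-) EX@3 MEM@4 WB@5
I1 ld r5 <- r4: IF@2 ID@3 stall=0 (-) EX@4 MEM@5 WB@6
I2 add r4 <- r2,r4: IF@3 ID@4 stall=0 (-) EX@5 MEM@6 WB@7
I3 mul r4 <- r1,r5: IF@4 ID@5 stall=1 (RAW on I1.r5 (WB@6)) EX@7 MEM@8 WB@9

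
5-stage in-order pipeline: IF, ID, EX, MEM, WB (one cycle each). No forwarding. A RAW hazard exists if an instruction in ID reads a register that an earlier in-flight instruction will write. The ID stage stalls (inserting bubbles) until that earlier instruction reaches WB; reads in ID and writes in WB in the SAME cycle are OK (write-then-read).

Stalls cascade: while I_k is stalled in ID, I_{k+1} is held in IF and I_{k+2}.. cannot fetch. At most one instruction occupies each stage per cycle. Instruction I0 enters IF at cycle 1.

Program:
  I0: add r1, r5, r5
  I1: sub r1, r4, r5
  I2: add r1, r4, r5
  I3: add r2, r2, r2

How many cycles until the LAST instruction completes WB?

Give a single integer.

I0 add r1 <- r5,r5: IF@1 ID@2 stall=0 (-) EX@3 MEM@4 WB@5
I1 sub r1 <- r4,r5: IF@2 ID@3 stall=0 (-) EX@4 MEM@5 WB@6
I2 add r1 <- r4,r5: IF@3 ID@4 stall=0 (-) EX@5 MEM@6 WB@7
I3 add r2 <- r2,r2: IF@4 ID@5 stall=0 (-) EX@6 MEM@7 WB@8

Answer: 8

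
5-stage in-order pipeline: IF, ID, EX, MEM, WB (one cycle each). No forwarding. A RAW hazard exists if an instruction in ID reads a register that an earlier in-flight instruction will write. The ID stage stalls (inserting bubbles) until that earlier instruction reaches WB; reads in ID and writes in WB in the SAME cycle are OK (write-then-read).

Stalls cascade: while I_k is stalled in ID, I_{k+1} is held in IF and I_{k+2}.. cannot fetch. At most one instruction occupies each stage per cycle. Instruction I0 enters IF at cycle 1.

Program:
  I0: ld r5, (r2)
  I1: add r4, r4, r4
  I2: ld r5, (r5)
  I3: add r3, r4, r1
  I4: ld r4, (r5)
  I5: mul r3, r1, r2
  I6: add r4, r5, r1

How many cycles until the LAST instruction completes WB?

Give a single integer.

I0 ld r5 <- r2: IF@1 ID@2 stall=0 (-) EX@3 MEM@4 WB@5
I1 add r4 <- r4,r4: IF@2 ID@3 stall=0 (-) EX@4 MEM@5 WB@6
I2 ld r5 <- r5: IF@3 ID@4 stall=1 (RAW on I0.r5 (WB@5)) EX@6 MEM@7 WB@8
I3 add r3 <- r4,r1: IF@4 ID@6 stall=0 (-) EX@7 MEM@8 WB@9
I4 ld r4 <- r5: IF@6 ID@7 stall=1 (RAW on I2.r5 (WB@8)) EX@9 MEM@10 WB@11
I5 mul r3 <- r1,r2: IF@7 ID@9 stall=0 (-) EX@10 MEM@11 WB@12
I6 add r4 <- r5,r1: IF@9 ID@10 stall=0 (-) EX@11 MEM@12 WB@13

Answer: 13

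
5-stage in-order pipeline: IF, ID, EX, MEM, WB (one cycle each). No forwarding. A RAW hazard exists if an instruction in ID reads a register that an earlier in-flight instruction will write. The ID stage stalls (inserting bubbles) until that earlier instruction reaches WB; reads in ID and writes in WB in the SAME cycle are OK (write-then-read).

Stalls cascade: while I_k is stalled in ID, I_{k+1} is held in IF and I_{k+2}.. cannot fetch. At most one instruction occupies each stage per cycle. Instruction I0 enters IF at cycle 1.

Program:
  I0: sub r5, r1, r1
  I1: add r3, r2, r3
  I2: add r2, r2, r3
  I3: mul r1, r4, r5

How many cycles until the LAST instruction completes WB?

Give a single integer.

I0 sub r5 <- r1,r1: IF@1 ID@2 stall=0 (-) EX@3 MEM@4 WB@5
I1 add r3 <- r2,r3: IF@2 ID@3 stall=0 (-) EX@4 MEM@5 WB@6
I2 add r2 <- r2,r3: IF@3 ID@4 stall=2 (RAW on I1.r3 (WB@6)) EX@7 MEM@8 WB@9
I3 mul r1 <- r4,r5: IF@4 ID@7 stall=0 (-) EX@8 MEM@9 WB@10

Answer: 10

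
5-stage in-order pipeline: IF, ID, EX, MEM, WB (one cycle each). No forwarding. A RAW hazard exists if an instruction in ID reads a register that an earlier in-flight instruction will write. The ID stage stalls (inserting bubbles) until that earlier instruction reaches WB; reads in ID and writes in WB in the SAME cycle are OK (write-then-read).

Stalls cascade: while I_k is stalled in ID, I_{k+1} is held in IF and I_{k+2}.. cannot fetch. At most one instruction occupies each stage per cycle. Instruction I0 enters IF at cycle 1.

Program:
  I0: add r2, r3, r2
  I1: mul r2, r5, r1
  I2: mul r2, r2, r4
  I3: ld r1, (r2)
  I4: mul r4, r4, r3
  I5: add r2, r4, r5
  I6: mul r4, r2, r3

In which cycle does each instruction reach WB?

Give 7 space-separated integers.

I0 add r2 <- r3,r2: IF@1 ID@2 stall=0 (-) EX@3 MEM@4 WB@5
I1 mul r2 <- r5,r1: IF@2 ID@3 stall=0 (-) EX@4 MEM@5 WB@6
I2 mul r2 <- r2,r4: IF@3 ID@4 stall=2 (RAW on I1.r2 (WB@6)) EX@7 MEM@8 WB@9
I3 ld r1 <- r2: IF@4 ID@7 stall=2 (RAW on I2.r2 (WB@9)) EX@10 MEM@11 WB@12
I4 mul r4 <- r4,r3: IF@7 ID@10 stall=0 (-) EX@11 MEM@12 WB@13
I5 add r2 <- r4,r5: IF@10 ID@11 stall=2 (RAW on I4.r4 (WB@13)) EX@14 MEM@15 WB@16
I6 mul r4 <- r2,r3: IF@11 ID@14 stall=2 (RAW on I5.r2 (WB@16)) EX@17 MEM@18 WB@19

Answer: 5 6 9 12 13 16 19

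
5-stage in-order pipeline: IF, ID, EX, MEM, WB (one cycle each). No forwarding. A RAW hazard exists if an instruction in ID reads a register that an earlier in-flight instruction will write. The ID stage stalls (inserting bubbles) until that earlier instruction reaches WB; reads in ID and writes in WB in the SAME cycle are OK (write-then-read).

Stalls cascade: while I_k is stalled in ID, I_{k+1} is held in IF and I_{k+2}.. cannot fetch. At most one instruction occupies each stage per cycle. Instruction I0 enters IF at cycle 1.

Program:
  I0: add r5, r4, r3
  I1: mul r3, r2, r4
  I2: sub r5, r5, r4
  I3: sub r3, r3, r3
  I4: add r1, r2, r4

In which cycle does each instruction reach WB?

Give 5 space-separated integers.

I0 add r5 <- r4,r3: IF@1 ID@2 stall=0 (-) EX@3 MEM@4 WB@5
I1 mul r3 <- r2,r4: IF@2 ID@3 stall=0 (-) EX@4 MEM@5 WB@6
I2 sub r5 <- r5,r4: IF@3 ID@4 stall=1 (RAW on I0.r5 (WB@5)) EX@6 MEM@7 WB@8
I3 sub r3 <- r3,r3: IF@4 ID@6 stall=0 (-) EX@7 MEM@8 WB@9
I4 add r1 <- r2,r4: IF@6 ID@7 stall=0 (-) EX@8 MEM@9 WB@10

Answer: 5 6 8 9 10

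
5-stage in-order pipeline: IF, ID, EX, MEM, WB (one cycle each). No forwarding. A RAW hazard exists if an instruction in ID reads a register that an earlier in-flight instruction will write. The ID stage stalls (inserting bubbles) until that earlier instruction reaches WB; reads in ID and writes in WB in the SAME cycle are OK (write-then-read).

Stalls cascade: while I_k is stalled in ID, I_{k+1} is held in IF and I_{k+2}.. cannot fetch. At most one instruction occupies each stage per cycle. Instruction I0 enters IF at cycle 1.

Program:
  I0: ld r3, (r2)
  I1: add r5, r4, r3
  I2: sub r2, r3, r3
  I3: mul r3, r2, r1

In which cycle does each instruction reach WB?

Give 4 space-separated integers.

Answer: 5 8 9 12

Derivation:
I0 ld r3 <- r2: IF@1 ID@2 stall=0 (-) EX@3 MEM@4 WB@5
I1 add r5 <- r4,r3: IF@2 ID@3 stall=2 (RAW on I0.r3 (WB@5)) EX@6 MEM@7 WB@8
I2 sub r2 <- r3,r3: IF@3 ID@6 stall=0 (-) EX@7 MEM@8 WB@9
I3 mul r3 <- r2,r1: IF@6 ID@7 stall=2 (RAW on I2.r2 (WB@9)) EX@10 MEM@11 WB@12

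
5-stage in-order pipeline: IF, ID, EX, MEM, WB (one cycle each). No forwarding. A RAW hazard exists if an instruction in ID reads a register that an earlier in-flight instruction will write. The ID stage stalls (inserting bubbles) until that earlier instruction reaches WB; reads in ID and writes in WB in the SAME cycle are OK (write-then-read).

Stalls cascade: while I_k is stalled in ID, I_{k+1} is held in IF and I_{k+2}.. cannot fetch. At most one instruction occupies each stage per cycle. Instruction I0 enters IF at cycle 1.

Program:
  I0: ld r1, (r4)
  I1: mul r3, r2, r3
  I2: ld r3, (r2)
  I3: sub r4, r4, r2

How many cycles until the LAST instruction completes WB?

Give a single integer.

Answer: 8

Derivation:
I0 ld r1 <- r4: IF@1 ID@2 stall=0 (-) EX@3 MEM@4 WB@5
I1 mul r3 <- r2,r3: IF@2 ID@3 stall=0 (-) EX@4 MEM@5 WB@6
I2 ld r3 <- r2: IF@3 ID@4 stall=0 (-) EX@5 MEM@6 WB@7
I3 sub r4 <- r4,r2: IF@4 ID@5 stall=0 (-) EX@6 MEM@7 WB@8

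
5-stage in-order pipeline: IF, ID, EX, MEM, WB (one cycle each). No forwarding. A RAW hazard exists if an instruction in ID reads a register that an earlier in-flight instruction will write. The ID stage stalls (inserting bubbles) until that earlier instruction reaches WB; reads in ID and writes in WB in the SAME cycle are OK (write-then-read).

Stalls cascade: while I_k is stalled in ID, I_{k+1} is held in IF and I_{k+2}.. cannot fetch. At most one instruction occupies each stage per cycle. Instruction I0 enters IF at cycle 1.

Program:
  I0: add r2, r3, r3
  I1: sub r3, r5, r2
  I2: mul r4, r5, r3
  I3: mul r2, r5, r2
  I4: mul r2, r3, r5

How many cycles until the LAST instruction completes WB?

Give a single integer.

Answer: 13

Derivation:
I0 add r2 <- r3,r3: IF@1 ID@2 stall=0 (-) EX@3 MEM@4 WB@5
I1 sub r3 <- r5,r2: IF@2 ID@3 stall=2 (RAW on I0.r2 (WB@5)) EX@6 MEM@7 WB@8
I2 mul r4 <- r5,r3: IF@3 ID@6 stall=2 (RAW on I1.r3 (WB@8)) EX@9 MEM@10 WB@11
I3 mul r2 <- r5,r2: IF@6 ID@9 stall=0 (-) EX@10 MEM@11 WB@12
I4 mul r2 <- r3,r5: IF@9 ID@10 stall=0 (-) EX@11 MEM@12 WB@13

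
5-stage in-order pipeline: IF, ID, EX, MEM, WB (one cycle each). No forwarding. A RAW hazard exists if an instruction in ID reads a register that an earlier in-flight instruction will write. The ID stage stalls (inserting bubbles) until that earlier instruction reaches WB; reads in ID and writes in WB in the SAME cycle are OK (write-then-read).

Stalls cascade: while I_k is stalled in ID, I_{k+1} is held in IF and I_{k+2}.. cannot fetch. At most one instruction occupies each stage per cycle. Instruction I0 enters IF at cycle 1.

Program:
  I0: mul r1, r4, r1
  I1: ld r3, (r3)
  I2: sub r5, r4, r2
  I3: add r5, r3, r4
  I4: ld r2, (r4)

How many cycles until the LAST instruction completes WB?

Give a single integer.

Answer: 10

Derivation:
I0 mul r1 <- r4,r1: IF@1 ID@2 stall=0 (-) EX@3 MEM@4 WB@5
I1 ld r3 <- r3: IF@2 ID@3 stall=0 (-) EX@4 MEM@5 WB@6
I2 sub r5 <- r4,r2: IF@3 ID@4 stall=0 (-) EX@5 MEM@6 WB@7
I3 add r5 <- r3,r4: IF@4 ID@5 stall=1 (RAW on I1.r3 (WB@6)) EX@7 MEM@8 WB@9
I4 ld r2 <- r4: IF@5 ID@7 stall=0 (-) EX@8 MEM@9 WB@10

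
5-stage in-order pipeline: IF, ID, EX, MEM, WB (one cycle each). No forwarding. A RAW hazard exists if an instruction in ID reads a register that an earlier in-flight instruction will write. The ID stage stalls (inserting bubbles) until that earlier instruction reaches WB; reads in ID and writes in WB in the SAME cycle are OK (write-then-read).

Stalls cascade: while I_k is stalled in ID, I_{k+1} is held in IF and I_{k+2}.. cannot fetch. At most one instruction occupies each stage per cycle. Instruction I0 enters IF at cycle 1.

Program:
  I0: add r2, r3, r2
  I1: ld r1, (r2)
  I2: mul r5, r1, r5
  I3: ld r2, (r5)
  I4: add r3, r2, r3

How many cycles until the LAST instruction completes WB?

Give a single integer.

I0 add r2 <- r3,r2: IF@1 ID@2 stall=0 (-) EX@3 MEM@4 WB@5
I1 ld r1 <- r2: IF@2 ID@3 stall=2 (RAW on I0.r2 (WB@5)) EX@6 MEM@7 WB@8
I2 mul r5 <- r1,r5: IF@3 ID@6 stall=2 (RAW on I1.r1 (WB@8)) EX@9 MEM@10 WB@11
I3 ld r2 <- r5: IF@6 ID@9 stall=2 (RAW on I2.r5 (WB@11)) EX@12 MEM@13 WB@14
I4 add r3 <- r2,r3: IF@9 ID@12 stall=2 (RAW on I3.r2 (WB@14)) EX@15 MEM@16 WB@17

Answer: 17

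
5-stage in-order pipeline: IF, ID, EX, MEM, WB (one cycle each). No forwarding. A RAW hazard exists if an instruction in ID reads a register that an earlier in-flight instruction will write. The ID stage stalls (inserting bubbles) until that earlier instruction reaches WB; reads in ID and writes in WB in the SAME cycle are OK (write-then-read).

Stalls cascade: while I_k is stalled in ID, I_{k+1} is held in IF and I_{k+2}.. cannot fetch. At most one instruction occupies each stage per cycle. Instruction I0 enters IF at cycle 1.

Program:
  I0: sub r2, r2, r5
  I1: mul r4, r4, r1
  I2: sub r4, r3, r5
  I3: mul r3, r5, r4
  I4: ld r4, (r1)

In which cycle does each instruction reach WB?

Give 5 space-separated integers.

Answer: 5 6 7 10 11

Derivation:
I0 sub r2 <- r2,r5: IF@1 ID@2 stall=0 (-) EX@3 MEM@4 WB@5
I1 mul r4 <- r4,r1: IF@2 ID@3 stall=0 (-) EX@4 MEM@5 WB@6
I2 sub r4 <- r3,r5: IF@3 ID@4 stall=0 (-) EX@5 MEM@6 WB@7
I3 mul r3 <- r5,r4: IF@4 ID@5 stall=2 (RAW on I2.r4 (WB@7)) EX@8 MEM@9 WB@10
I4 ld r4 <- r1: IF@5 ID@8 stall=0 (-) EX@9 MEM@10 WB@11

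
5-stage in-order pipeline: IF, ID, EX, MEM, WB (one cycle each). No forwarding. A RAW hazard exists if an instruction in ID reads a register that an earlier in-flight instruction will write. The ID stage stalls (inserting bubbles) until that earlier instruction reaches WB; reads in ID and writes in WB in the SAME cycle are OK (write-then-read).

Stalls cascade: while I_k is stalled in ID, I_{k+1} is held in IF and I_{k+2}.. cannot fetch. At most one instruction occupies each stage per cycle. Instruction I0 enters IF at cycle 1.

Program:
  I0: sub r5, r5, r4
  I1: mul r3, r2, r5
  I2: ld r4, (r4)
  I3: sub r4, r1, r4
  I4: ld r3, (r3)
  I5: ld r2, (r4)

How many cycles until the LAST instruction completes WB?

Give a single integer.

Answer: 15

Derivation:
I0 sub r5 <- r5,r4: IF@1 ID@2 stall=0 (-) EX@3 MEM@4 WB@5
I1 mul r3 <- r2,r5: IF@2 ID@3 stall=2 (RAW on I0.r5 (WB@5)) EX@6 MEM@7 WB@8
I2 ld r4 <- r4: IF@3 ID@6 stall=0 (-) EX@7 MEM@8 WB@9
I3 sub r4 <- r1,r4: IF@6 ID@7 stall=2 (RAW on I2.r4 (WB@9)) EX@10 MEM@11 WB@12
I4 ld r3 <- r3: IF@7 ID@10 stall=0 (-) EX@11 MEM@12 WB@13
I5 ld r2 <- r4: IF@10 ID@11 stall=1 (RAW on I3.r4 (WB@12)) EX@13 MEM@14 WB@15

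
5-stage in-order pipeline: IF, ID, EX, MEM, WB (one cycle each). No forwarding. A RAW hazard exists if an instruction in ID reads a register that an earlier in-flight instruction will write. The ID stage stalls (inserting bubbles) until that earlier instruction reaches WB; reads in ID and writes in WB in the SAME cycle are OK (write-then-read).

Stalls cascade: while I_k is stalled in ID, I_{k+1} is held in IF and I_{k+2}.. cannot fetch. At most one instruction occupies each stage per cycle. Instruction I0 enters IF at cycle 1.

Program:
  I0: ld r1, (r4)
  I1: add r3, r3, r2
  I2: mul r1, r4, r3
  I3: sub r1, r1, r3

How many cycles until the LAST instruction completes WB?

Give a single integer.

Answer: 12

Derivation:
I0 ld r1 <- r4: IF@1 ID@2 stall=0 (-) EX@3 MEM@4 WB@5
I1 add r3 <- r3,r2: IF@2 ID@3 stall=0 (-) EX@4 MEM@5 WB@6
I2 mul r1 <- r4,r3: IF@3 ID@4 stall=2 (RAW on I1.r3 (WB@6)) EX@7 MEM@8 WB@9
I3 sub r1 <- r1,r3: IF@4 ID@7 stall=2 (RAW on I2.r1 (WB@9)) EX@10 MEM@11 WB@12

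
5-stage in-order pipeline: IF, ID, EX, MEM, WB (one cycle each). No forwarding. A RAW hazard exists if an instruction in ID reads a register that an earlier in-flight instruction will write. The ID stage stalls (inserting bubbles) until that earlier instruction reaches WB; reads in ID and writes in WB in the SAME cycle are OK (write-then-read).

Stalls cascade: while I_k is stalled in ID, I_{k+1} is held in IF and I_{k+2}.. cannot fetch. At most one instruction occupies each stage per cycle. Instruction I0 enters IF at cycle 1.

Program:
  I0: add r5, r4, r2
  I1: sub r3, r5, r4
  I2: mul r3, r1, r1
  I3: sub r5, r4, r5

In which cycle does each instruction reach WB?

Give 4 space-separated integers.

I0 add r5 <- r4,r2: IF@1 ID@2 stall=0 (-) EX@3 MEM@4 WB@5
I1 sub r3 <- r5,r4: IF@2 ID@3 stall=2 (RAW on I0.r5 (WB@5)) EX@6 MEM@7 WB@8
I2 mul r3 <- r1,r1: IF@3 ID@6 stall=0 (-) EX@7 MEM@8 WB@9
I3 sub r5 <- r4,r5: IF@6 ID@7 stall=0 (-) EX@8 MEM@9 WB@10

Answer: 5 8 9 10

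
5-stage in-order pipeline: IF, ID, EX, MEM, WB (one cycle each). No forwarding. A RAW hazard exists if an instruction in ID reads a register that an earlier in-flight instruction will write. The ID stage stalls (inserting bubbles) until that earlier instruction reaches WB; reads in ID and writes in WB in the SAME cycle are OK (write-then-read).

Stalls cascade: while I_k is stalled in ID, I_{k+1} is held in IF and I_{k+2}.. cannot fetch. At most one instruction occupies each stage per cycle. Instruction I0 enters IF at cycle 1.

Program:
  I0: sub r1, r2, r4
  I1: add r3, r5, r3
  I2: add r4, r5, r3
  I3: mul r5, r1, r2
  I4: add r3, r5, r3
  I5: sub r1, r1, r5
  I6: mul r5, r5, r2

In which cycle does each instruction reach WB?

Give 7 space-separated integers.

Answer: 5 6 9 10 13 14 15

Derivation:
I0 sub r1 <- r2,r4: IF@1 ID@2 stall=0 (-) EX@3 MEM@4 WB@5
I1 add r3 <- r5,r3: IF@2 ID@3 stall=0 (-) EX@4 MEM@5 WB@6
I2 add r4 <- r5,r3: IF@3 ID@4 stall=2 (RAW on I1.r3 (WB@6)) EX@7 MEM@8 WB@9
I3 mul r5 <- r1,r2: IF@4 ID@7 stall=0 (-) EX@8 MEM@9 WB@10
I4 add r3 <- r5,r3: IF@7 ID@8 stall=2 (RAW on I3.r5 (WB@10)) EX@11 MEM@12 WB@13
I5 sub r1 <- r1,r5: IF@8 ID@11 stall=0 (-) EX@12 MEM@13 WB@14
I6 mul r5 <- r5,r2: IF@11 ID@12 stall=0 (-) EX@13 MEM@14 WB@15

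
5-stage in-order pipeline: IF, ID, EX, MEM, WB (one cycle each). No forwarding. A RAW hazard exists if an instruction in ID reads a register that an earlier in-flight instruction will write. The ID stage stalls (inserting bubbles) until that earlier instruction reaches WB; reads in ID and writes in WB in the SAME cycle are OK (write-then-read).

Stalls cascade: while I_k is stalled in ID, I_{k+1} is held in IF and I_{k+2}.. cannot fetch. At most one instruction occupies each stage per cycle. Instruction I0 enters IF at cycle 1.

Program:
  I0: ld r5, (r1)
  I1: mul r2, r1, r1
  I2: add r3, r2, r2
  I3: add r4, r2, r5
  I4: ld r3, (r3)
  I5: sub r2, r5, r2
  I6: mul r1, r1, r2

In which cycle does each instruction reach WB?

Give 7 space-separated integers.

I0 ld r5 <- r1: IF@1 ID@2 stall=0 (-) EX@3 MEM@4 WB@5
I1 mul r2 <- r1,r1: IF@2 ID@3 stall=0 (-) EX@4 MEM@5 WB@6
I2 add r3 <- r2,r2: IF@3 ID@4 stall=2 (RAW on I1.r2 (WB@6)) EX@7 MEM@8 WB@9
I3 add r4 <- r2,r5: IF@4 ID@7 stall=0 (-) EX@8 MEM@9 WB@10
I4 ld r3 <- r3: IF@7 ID@8 stall=1 (RAW on I2.r3 (WB@9)) EX@10 MEM@11 WB@12
I5 sub r2 <- r5,r2: IF@8 ID@10 stall=0 (-) EX@11 MEM@12 WB@13
I6 mul r1 <- r1,r2: IF@10 ID@11 stall=2 (RAW on I5.r2 (WB@13)) EX@14 MEM@15 WB@16

Answer: 5 6 9 10 12 13 16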